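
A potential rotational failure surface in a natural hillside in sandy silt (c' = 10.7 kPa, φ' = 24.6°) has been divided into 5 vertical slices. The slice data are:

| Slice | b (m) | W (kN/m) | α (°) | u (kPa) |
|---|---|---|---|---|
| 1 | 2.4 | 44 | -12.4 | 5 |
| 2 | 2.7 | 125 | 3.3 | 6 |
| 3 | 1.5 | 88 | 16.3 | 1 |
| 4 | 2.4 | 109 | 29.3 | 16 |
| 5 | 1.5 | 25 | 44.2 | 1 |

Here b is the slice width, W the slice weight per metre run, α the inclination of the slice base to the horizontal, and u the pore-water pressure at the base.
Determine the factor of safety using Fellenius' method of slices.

Ordinary method of slices: FS = Σ[c'·Δl_i + (W_i cosα_i − u_i·Δl_i)·tanφ'] / Σ W_i sinα_i, with Δl_i = b_i / cosα_i.
Slice 1: Δl = 2.4/cos(-12.4°) = 2.457 m; N'_1 = 44·cos(-12.4°) − 5·2.457 = 30.7; c'Δl = 26.29; W sinα = -9.4
Slice 2: Δl = 2.7/cos3.3° = 2.704 m; N'_2 = 125·cos3.3° − 6·2.704 = 108.6; c'Δl = 28.94; W sinα = 7.2
Slice 3: Δl = 1.5/cos16.3° = 1.563 m; N'_3 = 88·cos16.3° − 1·1.563 = 82.9; c'Δl = 16.72; W sinα = 24.7
Slice 4: Δl = 2.4/cos29.3° = 2.752 m; N'_4 = 109·cos29.3° − 16·2.752 = 51.0; c'Δl = 29.45; W sinα = 53.3
Slice 5: Δl = 1.5/cos44.2° = 2.092 m; N'_5 = 25·cos44.2° − 1·2.092 = 15.8; c'Δl = 22.39; W sinα = 17.4
Σc'Δl = 123.8 kN/m; ΣN' = 289.0 kN/m; ΣW sinα = 93.2 kN/m
Resisting = 123.8 + 289.0·tan24.6° = 123.8 + 132.3 = 256.1 kN/m
FS = 256.1 / 93.2 = 2.747

FS = 2.75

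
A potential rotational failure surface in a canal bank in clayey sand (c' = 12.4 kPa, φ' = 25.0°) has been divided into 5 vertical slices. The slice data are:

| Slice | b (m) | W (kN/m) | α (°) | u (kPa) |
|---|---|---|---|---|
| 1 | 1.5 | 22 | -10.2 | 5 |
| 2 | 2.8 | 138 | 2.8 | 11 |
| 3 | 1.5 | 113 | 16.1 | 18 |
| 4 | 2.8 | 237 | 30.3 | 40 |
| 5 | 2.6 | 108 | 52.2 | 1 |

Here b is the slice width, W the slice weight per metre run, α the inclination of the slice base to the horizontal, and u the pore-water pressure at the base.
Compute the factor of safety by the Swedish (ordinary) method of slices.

FS = 1.35

Ordinary method of slices: FS = Σ[c'·Δl_i + (W_i cosα_i − u_i·Δl_i)·tanφ'] / Σ W_i sinα_i, with Δl_i = b_i / cosα_i.
Slice 1: Δl = 1.5/cos(-10.2°) = 1.524 m; N'_1 = 22·cos(-10.2°) − 5·1.524 = 14.0; c'Δl = 18.90; W sinα = -3.9
Slice 2: Δl = 2.8/cos2.8° = 2.803 m; N'_2 = 138·cos2.8° − 11·2.803 = 107.0; c'Δl = 34.76; W sinα = 6.7
Slice 3: Δl = 1.5/cos16.1° = 1.561 m; N'_3 = 113·cos16.1° − 18·1.561 = 80.5; c'Δl = 19.36; W sinα = 31.3
Slice 4: Δl = 2.8/cos30.3° = 3.243 m; N'_4 = 237·cos30.3° − 40·3.243 = 74.9; c'Δl = 40.21; W sinα = 119.6
Slice 5: Δl = 2.6/cos52.2° = 4.242 m; N'_5 = 108·cos52.2° − 1·4.242 = 62.0; c'Δl = 52.60; W sinα = 85.3
Σc'Δl = 165.8 kN/m; ΣN' = 338.4 kN/m; ΣW sinα = 239.1 kN/m
Resisting = 165.8 + 338.4·tan25.0° = 165.8 + 157.8 = 323.6 kN/m
FS = 323.6 / 239.1 = 1.354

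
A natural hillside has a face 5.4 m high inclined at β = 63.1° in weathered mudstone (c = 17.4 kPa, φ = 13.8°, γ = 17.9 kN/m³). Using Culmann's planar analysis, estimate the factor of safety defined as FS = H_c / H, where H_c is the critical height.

FS = 1.79

H_c = (4c/γ) · sinβ cosφ / [1 − cos(β − φ)]
    = (4·17.4/17.9) · sin63.1°·cos13.8° / [1 − cos49.3°]
    = 3.888 · 0.8661 / 0.3479 = 9.68 m
FS = H_c / H = 9.68 / 5.4 = 1.792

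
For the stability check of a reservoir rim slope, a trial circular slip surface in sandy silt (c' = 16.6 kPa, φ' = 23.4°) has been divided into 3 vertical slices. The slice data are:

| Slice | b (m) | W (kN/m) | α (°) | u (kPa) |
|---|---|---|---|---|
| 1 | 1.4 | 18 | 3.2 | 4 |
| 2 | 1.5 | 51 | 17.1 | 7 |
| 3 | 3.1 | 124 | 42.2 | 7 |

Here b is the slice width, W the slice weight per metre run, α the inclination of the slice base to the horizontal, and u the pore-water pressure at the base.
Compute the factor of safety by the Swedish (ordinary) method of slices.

Ordinary method of slices: FS = Σ[c'·Δl_i + (W_i cosα_i − u_i·Δl_i)·tanφ'] / Σ W_i sinα_i, with Δl_i = b_i / cosα_i.
Slice 1: Δl = 1.4/cos3.2° = 1.402 m; N'_1 = 18·cos3.2° − 4·1.402 = 12.4; c'Δl = 23.28; W sinα = 1.0
Slice 2: Δl = 1.5/cos17.1° = 1.569 m; N'_2 = 51·cos17.1° − 7·1.569 = 37.8; c'Δl = 26.05; W sinα = 15.0
Slice 3: Δl = 3.1/cos42.2° = 4.185 m; N'_3 = 124·cos42.2° − 7·4.185 = 62.6; c'Δl = 69.47; W sinα = 83.3
Σc'Δl = 118.8 kN/m; ΣN' = 112.7 kN/m; ΣW sinα = 99.3 kN/m
Resisting = 118.8 + 112.7·tan23.4° = 118.8 + 48.8 = 167.6 kN/m
FS = 167.6 / 99.3 = 1.687

FS = 1.69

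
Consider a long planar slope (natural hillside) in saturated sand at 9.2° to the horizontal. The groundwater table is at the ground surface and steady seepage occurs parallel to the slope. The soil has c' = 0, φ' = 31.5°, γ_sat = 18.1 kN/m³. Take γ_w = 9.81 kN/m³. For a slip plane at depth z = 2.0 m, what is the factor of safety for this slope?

FS = 1.73

With seepage parallel to the slope and the water table at the surface, the effective normal stress on the slip plane uses the buoyant unit weight γ' = γ_sat − γ_w while the driving shear stress uses γ_sat:
FS = [c' + γ' z cos²β tanφ'] / [γ_sat z sinβ cosβ]
(For c' = 0 this reduces to FS = (γ'/γ_sat)·tanφ'/tanβ.)
γ' = 18.1 − 9.81 = 8.29 kN/m³
Numerator = 0.0 + 8.29·2.0·cos²9.2°·tan31.5° = 0.0 + 8.29·2.0·0.9744·0.6128 = 9.901 kPa
Denominator = 18.1·2.0·sin9.2°·cos9.2° = 18.1·2.0·0.1599·0.9871 = 5.713 kPa
FS = 9.901 / 5.713 = 1.733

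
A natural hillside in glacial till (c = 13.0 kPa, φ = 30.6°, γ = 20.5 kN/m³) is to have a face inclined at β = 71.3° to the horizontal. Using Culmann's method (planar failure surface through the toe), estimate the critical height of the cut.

Culmann's analysis gives the critical failure plane at α_cr = (β + φ)/2 = (71.3 + 30.6)/2 = 51.0°, and the critical height
H_c = (4c/γ) · sinβ cosφ / [1 − cos(β − φ)]
    = (4·13.0/20.5) · sin71.3°·cos30.6° / [1 − cos(40.7°)]
    = 2.537 · 0.9472·0.8607 / [1 − 0.7581]
    = 2.537 · 0.8153 / 0.2419
    = 8.55 m

H_c = 8.55 m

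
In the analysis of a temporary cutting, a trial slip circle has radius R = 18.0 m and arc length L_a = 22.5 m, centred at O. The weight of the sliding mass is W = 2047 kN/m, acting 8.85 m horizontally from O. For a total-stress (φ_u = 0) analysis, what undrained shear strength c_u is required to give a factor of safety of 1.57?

FS = c_u·L_a·R / (W·d), so c_u = FS·W·d / (L_a·R).
c_u = 1.57·2047·8.85 / (22.50·18.0) = 28442.0 / 405.00 = 70.23 kPa

c_u = 70.2 kPa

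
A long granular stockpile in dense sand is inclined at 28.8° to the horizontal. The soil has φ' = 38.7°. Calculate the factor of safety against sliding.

FS = 1.46

For a dry cohesionless infinite slope the factor of safety is FS = tanφ' / tanβ.
FS = tan38.7° / tan28.8° = 0.8012 / 0.5498 = 1.457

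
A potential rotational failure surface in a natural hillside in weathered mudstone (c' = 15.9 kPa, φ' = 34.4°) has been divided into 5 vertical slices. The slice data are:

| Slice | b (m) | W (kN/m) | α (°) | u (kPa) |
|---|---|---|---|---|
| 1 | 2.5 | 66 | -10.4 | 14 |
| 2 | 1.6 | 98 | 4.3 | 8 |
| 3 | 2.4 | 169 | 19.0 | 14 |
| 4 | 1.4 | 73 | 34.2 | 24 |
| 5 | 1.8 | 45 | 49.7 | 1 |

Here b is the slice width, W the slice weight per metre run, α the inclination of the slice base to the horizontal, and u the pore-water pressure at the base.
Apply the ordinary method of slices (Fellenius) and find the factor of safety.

FS = 2.96

Ordinary method of slices: FS = Σ[c'·Δl_i + (W_i cosα_i − u_i·Δl_i)·tanφ'] / Σ W_i sinα_i, with Δl_i = b_i / cosα_i.
Slice 1: Δl = 2.5/cos(-10.4°) = 2.542 m; N'_1 = 66·cos(-10.4°) − 14·2.542 = 29.3; c'Δl = 40.41; W sinα = -11.9
Slice 2: Δl = 1.6/cos4.3° = 1.605 m; N'_2 = 98·cos4.3° − 8·1.605 = 84.9; c'Δl = 25.51; W sinα = 7.3
Slice 3: Δl = 2.4/cos19.0° = 2.538 m; N'_3 = 169·cos19.0° − 14·2.538 = 124.3; c'Δl = 40.36; W sinα = 55.0
Slice 4: Δl = 1.4/cos34.2° = 1.693 m; N'_4 = 73·cos34.2° − 24·1.693 = 19.8; c'Δl = 26.91; W sinα = 41.0
Slice 5: Δl = 1.8/cos49.7° = 2.783 m; N'_5 = 45·cos49.7° − 1·2.783 = 26.3; c'Δl = 44.25; W sinα = 34.3
Σc'Δl = 177.4 kN/m; ΣN' = 284.6 kN/m; ΣW sinα = 125.8 kN/m
Resisting = 177.4 + 284.6·tan34.4° = 177.4 + 194.8 = 372.3 kN/m
FS = 372.3 / 125.8 = 2.959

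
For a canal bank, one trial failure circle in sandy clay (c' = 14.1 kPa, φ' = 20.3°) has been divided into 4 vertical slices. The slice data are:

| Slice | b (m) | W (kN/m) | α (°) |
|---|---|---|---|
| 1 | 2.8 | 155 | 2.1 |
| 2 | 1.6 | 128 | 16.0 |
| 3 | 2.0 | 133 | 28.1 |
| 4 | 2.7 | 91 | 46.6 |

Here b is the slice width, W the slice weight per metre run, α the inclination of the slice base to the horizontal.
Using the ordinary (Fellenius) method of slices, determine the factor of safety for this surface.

FS = 1.88

Ordinary method of slices: FS = Σ[c'·Δl_i + (W_i cosα_i)·tanφ'] / Σ W_i sinα_i, with Δl_i = b_i / cosα_i.
Slice 1: Δl = 2.8/cos2.1° = 2.802 m; N'_1 = 155·cos2.1° = 154.9; c'Δl = 39.51; W sinα = 5.7
Slice 2: Δl = 1.6/cos16.0° = 1.664 m; N'_2 = 128·cos16.0° = 123.0; c'Δl = 23.47; W sinα = 35.3
Slice 3: Δl = 2.0/cos28.1° = 2.267 m; N'_3 = 133·cos28.1° = 117.3; c'Δl = 31.97; W sinα = 62.6
Slice 4: Δl = 2.7/cos46.6° = 3.930 m; N'_4 = 91·cos46.6° = 62.5; c'Δl = 55.41; W sinα = 66.1
Σc'Δl = 150.4 kN/m; ΣN' = 457.8 kN/m; ΣW sinα = 169.7 kN/m
Resisting = 150.4 + 457.8·tan20.3° = 150.4 + 169.3 = 319.7 kN/m
FS = 319.7 / 169.7 = 1.884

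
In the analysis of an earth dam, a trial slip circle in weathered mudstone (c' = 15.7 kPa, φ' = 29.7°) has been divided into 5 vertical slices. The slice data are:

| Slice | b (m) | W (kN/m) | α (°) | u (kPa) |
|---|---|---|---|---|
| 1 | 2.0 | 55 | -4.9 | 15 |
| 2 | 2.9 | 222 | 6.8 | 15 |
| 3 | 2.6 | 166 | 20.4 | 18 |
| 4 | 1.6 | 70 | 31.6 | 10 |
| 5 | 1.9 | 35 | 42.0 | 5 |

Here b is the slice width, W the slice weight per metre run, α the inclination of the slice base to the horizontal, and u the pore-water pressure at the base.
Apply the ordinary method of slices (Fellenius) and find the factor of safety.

Ordinary method of slices: FS = Σ[c'·Δl_i + (W_i cosα_i − u_i·Δl_i)·tanφ'] / Σ W_i sinα_i, with Δl_i = b_i / cosα_i.
Slice 1: Δl = 2.0/cos(-4.9°) = 2.007 m; N'_1 = 55·cos(-4.9°) − 15·2.007 = 24.7; c'Δl = 31.52; W sinα = -4.7
Slice 2: Δl = 2.9/cos6.8° = 2.921 m; N'_2 = 222·cos6.8° − 15·2.921 = 176.6; c'Δl = 45.85; W sinα = 26.3
Slice 3: Δl = 2.6/cos20.4° = 2.774 m; N'_3 = 166·cos20.4° − 18·2.774 = 105.7; c'Δl = 43.55; W sinα = 57.9
Slice 4: Δl = 1.6/cos31.6° = 1.879 m; N'_4 = 70·cos31.6° − 10·1.879 = 40.8; c'Δl = 29.49; W sinα = 36.7
Slice 5: Δl = 1.9/cos42.0° = 2.557 m; N'_5 = 35·cos42.0° − 5·2.557 = 13.2; c'Δl = 40.14; W sinα = 23.4
Σc'Δl = 190.6 kN/m; ΣN' = 361.0 kN/m; ΣW sinα = 139.5 kN/m
Resisting = 190.6 + 361.0·tan29.7° = 190.6 + 205.9 = 396.5 kN/m
FS = 396.5 / 139.5 = 2.841

FS = 2.84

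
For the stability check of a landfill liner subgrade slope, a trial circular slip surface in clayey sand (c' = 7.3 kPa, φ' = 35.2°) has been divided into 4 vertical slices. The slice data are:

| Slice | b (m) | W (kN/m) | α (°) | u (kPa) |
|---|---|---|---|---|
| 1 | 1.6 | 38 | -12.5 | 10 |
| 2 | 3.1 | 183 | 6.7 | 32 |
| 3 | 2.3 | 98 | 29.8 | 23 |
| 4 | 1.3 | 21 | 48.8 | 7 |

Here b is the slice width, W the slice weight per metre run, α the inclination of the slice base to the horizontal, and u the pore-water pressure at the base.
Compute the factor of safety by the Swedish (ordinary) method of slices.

FS = 2.03

Ordinary method of slices: FS = Σ[c'·Δl_i + (W_i cosα_i − u_i·Δl_i)·tanφ'] / Σ W_i sinα_i, with Δl_i = b_i / cosα_i.
Slice 1: Δl = 1.6/cos(-12.5°) = 1.639 m; N'_1 = 38·cos(-12.5°) − 10·1.639 = 20.7; c'Δl = 11.96; W sinα = -8.2
Slice 2: Δl = 3.1/cos6.7° = 3.121 m; N'_2 = 183·cos6.7° − 32·3.121 = 81.9; c'Δl = 22.79; W sinα = 21.4
Slice 3: Δl = 2.3/cos29.8° = 2.650 m; N'_3 = 98·cos29.8° − 23·2.650 = 24.1; c'Δl = 19.35; W sinα = 48.7
Slice 4: Δl = 1.3/cos48.8° = 1.974 m; N'_4 = 21·cos48.8° − 7·1.974 = 0.0; c'Δl = 14.41; W sinα = 15.8
Σc'Δl = 68.5 kN/m; ΣN' = 126.7 kN/m; ΣW sinα = 77.6 kN/m
Resisting = 68.5 + 126.7·tan35.2° = 68.5 + 89.4 = 157.9 kN/m
FS = 157.9 / 77.6 = 2.034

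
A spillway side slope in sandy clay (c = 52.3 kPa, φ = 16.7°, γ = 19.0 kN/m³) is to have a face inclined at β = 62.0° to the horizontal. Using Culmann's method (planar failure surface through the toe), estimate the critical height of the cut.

Culmann's analysis gives the critical failure plane at α_cr = (β + φ)/2 = (62.0 + 16.7)/2 = 39.4°, and the critical height
H_c = (4c/γ) · sinβ cosφ / [1 − cos(β − φ)]
    = (4·52.3/19.0) · sin62.0°·cos16.7° / [1 − cos(45.3°)]
    = 11.011 · 0.8829·0.9578 / [1 − 0.7034]
    = 11.011 · 0.8457 / 0.2966
    = 31.39 m

H_c = 31.39 m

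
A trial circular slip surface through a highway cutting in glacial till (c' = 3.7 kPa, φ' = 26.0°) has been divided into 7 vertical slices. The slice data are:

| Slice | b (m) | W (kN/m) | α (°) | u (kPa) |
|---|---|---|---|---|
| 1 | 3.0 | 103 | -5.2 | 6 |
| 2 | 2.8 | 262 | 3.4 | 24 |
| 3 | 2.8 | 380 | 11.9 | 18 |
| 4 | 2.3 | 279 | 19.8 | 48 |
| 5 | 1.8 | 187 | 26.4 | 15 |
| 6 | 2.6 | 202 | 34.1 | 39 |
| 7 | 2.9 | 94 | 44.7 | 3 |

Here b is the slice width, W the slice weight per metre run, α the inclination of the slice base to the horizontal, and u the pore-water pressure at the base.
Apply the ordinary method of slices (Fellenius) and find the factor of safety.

FS = 1.25

Ordinary method of slices: FS = Σ[c'·Δl_i + (W_i cosα_i − u_i·Δl_i)·tanφ'] / Σ W_i sinα_i, with Δl_i = b_i / cosα_i.
Slice 1: Δl = 3.0/cos(-5.2°) = 3.012 m; N'_1 = 103·cos(-5.2°) − 6·3.012 = 84.5; c'Δl = 11.15; W sinα = -9.3
Slice 2: Δl = 2.8/cos3.4° = 2.805 m; N'_2 = 262·cos3.4° − 24·2.805 = 194.2; c'Δl = 10.38; W sinα = 15.5
Slice 3: Δl = 2.8/cos11.9° = 2.861 m; N'_3 = 380·cos11.9° − 18·2.861 = 320.3; c'Δl = 10.59; W sinα = 78.4
Slice 4: Δl = 2.3/cos19.8° = 2.445 m; N'_4 = 279·cos19.8° − 48·2.445 = 145.2; c'Δl = 9.04; W sinα = 94.5
Slice 5: Δl = 1.8/cos26.4° = 2.010 m; N'_5 = 187·cos26.4° − 15·2.010 = 137.4; c'Δl = 7.44; W sinα = 83.1
Slice 6: Δl = 2.6/cos34.1° = 3.140 m; N'_6 = 202·cos34.1° − 39·3.140 = 44.8; c'Δl = 11.62; W sinα = 113.2
Slice 7: Δl = 2.9/cos44.7° = 4.080 m; N'_7 = 94·cos44.7° − 3·4.080 = 54.6; c'Δl = 15.10; W sinα = 66.1
Σc'Δl = 75.3 kN/m; ΣN' = 981.0 kN/m; ΣW sinα = 441.6 kN/m
Resisting = 75.3 + 981.0·tan26.0° = 75.3 + 478.4 = 553.8 kN/m
FS = 553.8 / 441.6 = 1.254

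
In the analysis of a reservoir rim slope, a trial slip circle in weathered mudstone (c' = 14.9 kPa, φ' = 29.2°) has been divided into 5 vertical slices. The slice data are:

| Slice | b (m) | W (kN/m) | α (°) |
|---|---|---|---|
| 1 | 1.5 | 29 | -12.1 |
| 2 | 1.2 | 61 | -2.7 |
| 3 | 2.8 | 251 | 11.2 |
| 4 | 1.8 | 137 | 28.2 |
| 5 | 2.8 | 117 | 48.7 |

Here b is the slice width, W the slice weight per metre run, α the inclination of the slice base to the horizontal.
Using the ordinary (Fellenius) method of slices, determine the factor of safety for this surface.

Ordinary method of slices: FS = Σ[c'·Δl_i + (W_i cosα_i)·tanφ'] / Σ W_i sinα_i, with Δl_i = b_i / cosα_i.
Slice 1: Δl = 1.5/cos(-12.1°) = 1.534 m; N'_1 = 29·cos(-12.1°) = 28.4; c'Δl = 22.86; W sinα = -6.1
Slice 2: Δl = 1.2/cos(-2.7°) = 1.201 m; N'_2 = 61·cos(-2.7°) = 60.9; c'Δl = 17.90; W sinα = -2.9
Slice 3: Δl = 2.8/cos11.2° = 2.854 m; N'_3 = 251·cos11.2° = 246.2; c'Δl = 42.53; W sinα = 48.8
Slice 4: Δl = 1.8/cos28.2° = 2.042 m; N'_4 = 137·cos28.2° = 120.7; c'Δl = 30.43; W sinα = 64.7
Slice 5: Δl = 2.8/cos48.7° = 4.242 m; N'_5 = 117·cos48.7° = 77.2; c'Δl = 63.21; W sinα = 87.9
Σc'Δl = 176.9 kN/m; ΣN' = 533.5 kN/m; ΣW sinα = 192.4 kN/m
Resisting = 176.9 + 533.5·tan29.2° = 176.9 + 298.1 = 475.1 kN/m
FS = 475.1 / 192.4 = 2.469

FS = 2.47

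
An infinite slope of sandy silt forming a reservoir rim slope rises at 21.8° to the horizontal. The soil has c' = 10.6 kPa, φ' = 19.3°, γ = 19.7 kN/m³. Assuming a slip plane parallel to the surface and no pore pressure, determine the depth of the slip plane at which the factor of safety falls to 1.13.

Setting FS = 1.13 in FS = [c' + γz cos²β tanφ'] / [γz sinβ cosβ] and solving for z:
z = c' / [γ cosβ (FS·sinβ − cosβ·tanφ')]
  = 10.6 / [19.7·cos21.8°·(1.13·sin21.8° − cos21.8°·tan19.3°)]
  = 10.6 / [19.7·0.9285·(1.13·0.3714 − 0.9285·0.3502)]
  = 10.6 / 1.7284 = 6.133 m

z = 6.13 m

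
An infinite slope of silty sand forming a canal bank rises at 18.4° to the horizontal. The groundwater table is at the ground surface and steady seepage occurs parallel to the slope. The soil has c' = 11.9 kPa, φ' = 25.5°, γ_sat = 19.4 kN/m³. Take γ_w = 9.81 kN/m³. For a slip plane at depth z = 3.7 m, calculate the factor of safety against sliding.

With seepage parallel to the slope and the water table at the surface, the effective normal stress on the slip plane uses the buoyant unit weight γ' = γ_sat − γ_w while the driving shear stress uses γ_sat:
FS = [c' + γ' z cos²β tanφ'] / [γ_sat z sinβ cosβ]
γ' = 19.4 − 9.81 = 9.59 kN/m³
Numerator = 11.9 + 9.59·3.7·cos²18.4°·tan25.5° = 11.9 + 9.59·3.7·0.9004·0.4770 = 27.138 kPa
Denominator = 19.4·3.7·sin18.4°·cos18.4° = 19.4·3.7·0.3156·0.9489 = 21.499 kPa
FS = 27.138 / 21.499 = 1.262

FS = 1.26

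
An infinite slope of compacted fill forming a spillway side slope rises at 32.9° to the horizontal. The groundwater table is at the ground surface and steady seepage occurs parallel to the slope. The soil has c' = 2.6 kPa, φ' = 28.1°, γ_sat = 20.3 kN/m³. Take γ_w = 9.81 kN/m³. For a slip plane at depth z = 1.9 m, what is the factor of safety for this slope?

FS = 0.57

With seepage parallel to the slope and the water table at the surface, the effective normal stress on the slip plane uses the buoyant unit weight γ' = γ_sat − γ_w while the driving shear stress uses γ_sat:
FS = [c' + γ' z cos²β tanφ'] / [γ_sat z sinβ cosβ]
γ' = 20.3 − 9.81 = 10.49 kN/m³
Numerator = 2.6 + 10.49·1.9·cos²32.9°·tan28.1° = 2.6 + 10.49·1.9·0.7050·0.5340 = 10.102 kPa
Denominator = 20.3·1.9·sin32.9°·cos32.9° = 20.3·1.9·0.5432·0.8396 = 17.590 kPa
FS = 10.102 / 17.590 = 0.574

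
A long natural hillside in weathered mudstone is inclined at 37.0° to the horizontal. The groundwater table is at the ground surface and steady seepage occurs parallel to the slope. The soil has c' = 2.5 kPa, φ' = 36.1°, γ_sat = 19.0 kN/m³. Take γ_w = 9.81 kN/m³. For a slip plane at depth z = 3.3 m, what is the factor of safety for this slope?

FS = 0.55

With seepage parallel to the slope and the water table at the surface, the effective normal stress on the slip plane uses the buoyant unit weight γ' = γ_sat − γ_w while the driving shear stress uses γ_sat:
FS = [c' + γ' z cos²β tanφ'] / [γ_sat z sinβ cosβ]
γ' = 19.0 − 9.81 = 9.19 kN/m³
Numerator = 2.5 + 9.19·3.3·cos²37.0°·tan36.1° = 2.5 + 9.19·3.3·0.6378·0.7292 = 16.605 kPa
Denominator = 19.0·3.3·sin37.0°·cos37.0° = 19.0·3.3·0.6018·0.7986 = 30.136 kPa
FS = 16.605 / 30.136 = 0.551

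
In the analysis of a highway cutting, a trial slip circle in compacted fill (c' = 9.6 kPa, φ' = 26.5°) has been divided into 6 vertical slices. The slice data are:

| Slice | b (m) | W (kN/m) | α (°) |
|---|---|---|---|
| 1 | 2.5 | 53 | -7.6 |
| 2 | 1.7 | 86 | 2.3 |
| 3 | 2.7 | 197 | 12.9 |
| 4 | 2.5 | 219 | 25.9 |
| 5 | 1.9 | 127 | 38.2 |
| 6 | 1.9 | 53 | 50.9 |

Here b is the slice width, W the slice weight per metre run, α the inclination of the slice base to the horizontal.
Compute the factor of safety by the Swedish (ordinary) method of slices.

FS = 1.86

Ordinary method of slices: FS = Σ[c'·Δl_i + (W_i cosα_i)·tanφ'] / Σ W_i sinα_i, with Δl_i = b_i / cosα_i.
Slice 1: Δl = 2.5/cos(-7.6°) = 2.522 m; N'_1 = 53·cos(-7.6°) = 52.5; c'Δl = 24.21; W sinα = -7.0
Slice 2: Δl = 1.7/cos2.3° = 1.701 m; N'_2 = 86·cos2.3° = 85.9; c'Δl = 16.33; W sinα = 3.5
Slice 3: Δl = 2.7/cos12.9° = 2.770 m; N'_3 = 197·cos12.9° = 192.0; c'Δl = 26.59; W sinα = 44.0
Slice 4: Δl = 2.5/cos25.9° = 2.779 m; N'_4 = 219·cos25.9° = 197.0; c'Δl = 26.68; W sinα = 95.7
Slice 5: Δl = 1.9/cos38.2° = 2.418 m; N'_5 = 127·cos38.2° = 99.8; c'Δl = 23.21; W sinα = 78.5
Slice 6: Δl = 1.9/cos50.9° = 3.013 m; N'_6 = 53·cos50.9° = 33.4; c'Δl = 28.92; W sinα = 41.1
Σc'Δl = 145.9 kN/m; ΣN' = 660.7 kN/m; ΣW sinα = 255.7 kN/m
Resisting = 145.9 + 660.7·tan26.5° = 145.9 + 329.4 = 475.4 kN/m
FS = 475.4 / 255.7 = 1.859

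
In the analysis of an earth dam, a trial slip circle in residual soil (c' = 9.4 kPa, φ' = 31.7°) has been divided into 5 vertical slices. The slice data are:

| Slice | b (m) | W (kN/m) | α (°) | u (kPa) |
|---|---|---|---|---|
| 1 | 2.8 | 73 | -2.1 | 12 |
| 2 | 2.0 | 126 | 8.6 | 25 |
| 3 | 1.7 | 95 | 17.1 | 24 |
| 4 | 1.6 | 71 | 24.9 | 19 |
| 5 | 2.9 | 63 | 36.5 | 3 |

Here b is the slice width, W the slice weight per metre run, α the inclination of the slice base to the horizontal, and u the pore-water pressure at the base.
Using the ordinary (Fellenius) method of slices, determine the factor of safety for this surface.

FS = 2.30

Ordinary method of slices: FS = Σ[c'·Δl_i + (W_i cosα_i − u_i·Δl_i)·tanφ'] / Σ W_i sinα_i, with Δl_i = b_i / cosα_i.
Slice 1: Δl = 2.8/cos(-2.1°) = 2.802 m; N'_1 = 73·cos(-2.1°) − 12·2.802 = 39.3; c'Δl = 26.34; W sinα = -2.7
Slice 2: Δl = 2.0/cos8.6° = 2.023 m; N'_2 = 126·cos8.6° − 25·2.023 = 74.0; c'Δl = 19.01; W sinα = 18.8
Slice 3: Δl = 1.7/cos17.1° = 1.779 m; N'_3 = 95·cos17.1° − 24·1.779 = 48.1; c'Δl = 16.72; W sinα = 27.9
Slice 4: Δl = 1.6/cos24.9° = 1.764 m; N'_4 = 71·cos24.9° − 19·1.764 = 30.9; c'Δl = 16.58; W sinα = 29.9
Slice 5: Δl = 2.9/cos36.5° = 3.608 m; N'_5 = 63·cos36.5° − 3·3.608 = 39.8; c'Δl = 33.91; W sinα = 37.5
Σc'Δl = 112.6 kN/m; ΣN' = 232.2 kN/m; ΣW sinα = 111.5 kN/m
Resisting = 112.6 + 232.2·tan31.7° = 112.6 + 143.4 = 255.9 kN/m
FS = 255.9 / 111.5 = 2.296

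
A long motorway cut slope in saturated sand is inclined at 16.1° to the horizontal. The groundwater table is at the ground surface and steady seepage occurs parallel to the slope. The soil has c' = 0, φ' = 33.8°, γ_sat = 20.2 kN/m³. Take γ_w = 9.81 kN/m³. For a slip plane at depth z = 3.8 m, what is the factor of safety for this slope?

With seepage parallel to the slope and the water table at the surface, the effective normal stress on the slip plane uses the buoyant unit weight γ' = γ_sat − γ_w while the driving shear stress uses γ_sat:
FS = [c' + γ' z cos²β tanφ'] / [γ_sat z sinβ cosβ]
(For c' = 0 this reduces to FS = (γ'/γ_sat)·tanφ'/tanβ.)
γ' = 20.2 − 9.81 = 10.39 kN/m³
Numerator = 0.0 + 10.39·3.8·cos²16.1°·tan33.8° = 0.0 + 10.39·3.8·0.9231·0.6694 = 24.398 kPa
Denominator = 20.2·3.8·sin16.1°·cos16.1° = 20.2·3.8·0.2773·0.9608 = 20.452 kPa
FS = 24.398 / 20.452 = 1.193

FS = 1.19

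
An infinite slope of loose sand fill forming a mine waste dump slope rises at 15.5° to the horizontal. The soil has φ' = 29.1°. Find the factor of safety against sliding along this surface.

FS = 2.01

For a dry cohesionless infinite slope the factor of safety is FS = tanφ' / tanβ.
FS = tan29.1° / tan15.5° = 0.5566 / 0.2773 = 2.007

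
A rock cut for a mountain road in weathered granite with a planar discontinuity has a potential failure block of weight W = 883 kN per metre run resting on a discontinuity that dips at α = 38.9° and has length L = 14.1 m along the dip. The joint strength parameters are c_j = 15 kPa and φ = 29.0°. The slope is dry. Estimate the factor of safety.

FS = 1.07

Resolving the block weight along and normal to the plane and applying the Mohr–Coulomb strength on the joint:
N' = W cosα = 883·cos38.9° = 687.2 kN/m
Driving force T = W sinα = 883·sin38.9° = 554.5 kN/m
Resisting force R = c_j·L + N'·tanφ = 15·14.1 + 687.2·tan29.0° = 211.5 + 380.9 = 592.4 kN/m
FS = R / T = 592.4 / 554.5 = 1.068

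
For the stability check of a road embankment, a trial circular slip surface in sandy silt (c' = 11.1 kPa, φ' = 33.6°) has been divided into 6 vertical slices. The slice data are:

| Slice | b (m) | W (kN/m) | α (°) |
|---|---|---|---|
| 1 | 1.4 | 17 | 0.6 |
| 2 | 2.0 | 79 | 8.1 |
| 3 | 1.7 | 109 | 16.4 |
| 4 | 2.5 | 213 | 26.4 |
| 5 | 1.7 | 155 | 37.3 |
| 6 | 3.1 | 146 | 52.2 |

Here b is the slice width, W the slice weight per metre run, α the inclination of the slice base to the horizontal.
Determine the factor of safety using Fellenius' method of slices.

FS = 1.65

Ordinary method of slices: FS = Σ[c'·Δl_i + (W_i cosα_i)·tanφ'] / Σ W_i sinα_i, with Δl_i = b_i / cosα_i.
Slice 1: Δl = 1.4/cos0.6° = 1.400 m; N'_1 = 17·cos0.6° = 17.0; c'Δl = 15.54; W sinα = 0.2
Slice 2: Δl = 2.0/cos8.1° = 2.020 m; N'_2 = 79·cos8.1° = 78.2; c'Δl = 22.42; W sinα = 11.1
Slice 3: Δl = 1.7/cos16.4° = 1.772 m; N'_3 = 109·cos16.4° = 104.6; c'Δl = 19.67; W sinα = 30.8
Slice 4: Δl = 2.5/cos26.4° = 2.791 m; N'_4 = 213·cos26.4° = 190.8; c'Δl = 30.98; W sinα = 94.7
Slice 5: Δl = 1.7/cos37.3° = 2.137 m; N'_5 = 155·cos37.3° = 123.3; c'Δl = 23.72; W sinα = 93.9
Slice 6: Δl = 3.1/cos52.2° = 5.058 m; N'_6 = 146·cos52.2° = 89.5; c'Δl = 56.14; W sinα = 115.4
Σc'Δl = 168.5 kN/m; ΣN' = 603.3 kN/m; ΣW sinα = 346.1 kN/m
Resisting = 168.5 + 603.3·tan33.6° = 168.5 + 400.9 = 569.3 kN/m
FS = 569.3 / 346.1 = 1.645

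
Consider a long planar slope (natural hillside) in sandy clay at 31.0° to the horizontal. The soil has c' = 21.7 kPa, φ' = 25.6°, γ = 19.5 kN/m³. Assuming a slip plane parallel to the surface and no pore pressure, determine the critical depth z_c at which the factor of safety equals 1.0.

z_c = 12.44 m

Setting FS = 1.00 in FS = [c' + γz cos²β tanφ'] / [γz sinβ cosβ] and solving for z:
z = c' / [γ cosβ (FS·sinβ − cosβ·tanφ')]
  = 21.7 / [19.5·cos31.0°·(1.00·sin31.0° − cos31.0°·tan25.6°)]
  = 21.7 / [19.5·0.8572·(1.00·0.5150 − 0.8572·0.4791)]
  = 21.7 / 1.7442 = 12.441 m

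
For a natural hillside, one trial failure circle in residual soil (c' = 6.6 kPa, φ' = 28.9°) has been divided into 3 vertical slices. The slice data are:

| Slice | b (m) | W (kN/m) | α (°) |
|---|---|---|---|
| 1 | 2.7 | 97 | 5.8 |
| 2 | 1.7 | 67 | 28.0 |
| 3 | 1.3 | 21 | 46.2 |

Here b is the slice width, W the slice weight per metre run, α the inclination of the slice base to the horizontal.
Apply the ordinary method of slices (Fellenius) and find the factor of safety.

FS = 2.43

Ordinary method of slices: FS = Σ[c'·Δl_i + (W_i cosα_i)·tanφ'] / Σ W_i sinα_i, with Δl_i = b_i / cosα_i.
Slice 1: Δl = 2.7/cos5.8° = 2.714 m; N'_1 = 97·cos5.8° = 96.5; c'Δl = 17.91; W sinα = 9.8
Slice 2: Δl = 1.7/cos28.0° = 1.925 m; N'_2 = 67·cos28.0° = 59.2; c'Δl = 12.71; W sinα = 31.5
Slice 3: Δl = 1.3/cos46.2° = 1.878 m; N'_3 = 21·cos46.2° = 14.5; c'Δl = 12.40; W sinα = 15.2
Σc'Δl = 43.0 kN/m; ΣN' = 170.2 kN/m; ΣW sinα = 56.4 kN/m
Resisting = 43.0 + 170.2·tan28.9° = 43.0 + 94.0 = 137.0 kN/m
FS = 137.0 / 56.4 = 2.428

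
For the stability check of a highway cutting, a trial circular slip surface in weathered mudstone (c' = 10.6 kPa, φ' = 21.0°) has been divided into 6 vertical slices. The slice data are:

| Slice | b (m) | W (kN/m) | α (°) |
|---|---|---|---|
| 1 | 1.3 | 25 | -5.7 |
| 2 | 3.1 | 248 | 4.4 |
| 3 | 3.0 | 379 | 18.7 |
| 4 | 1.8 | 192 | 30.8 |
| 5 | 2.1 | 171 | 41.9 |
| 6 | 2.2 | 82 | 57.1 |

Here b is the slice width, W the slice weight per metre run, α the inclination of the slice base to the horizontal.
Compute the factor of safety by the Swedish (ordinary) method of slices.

FS = 1.30

Ordinary method of slices: FS = Σ[c'·Δl_i + (W_i cosα_i)·tanφ'] / Σ W_i sinα_i, with Δl_i = b_i / cosα_i.
Slice 1: Δl = 1.3/cos(-5.7°) = 1.306 m; N'_1 = 25·cos(-5.7°) = 24.9; c'Δl = 13.85; W sinα = -2.5
Slice 2: Δl = 3.1/cos4.4° = 3.109 m; N'_2 = 248·cos4.4° = 247.3; c'Δl = 32.96; W sinα = 19.0
Slice 3: Δl = 3.0/cos18.7° = 3.167 m; N'_3 = 379·cos18.7° = 359.0; c'Δl = 33.57; W sinα = 121.5
Slice 4: Δl = 1.8/cos30.8° = 2.096 m; N'_4 = 192·cos30.8° = 164.9; c'Δl = 22.21; W sinα = 98.3
Slice 5: Δl = 2.1/cos41.9° = 2.821 m; N'_5 = 171·cos41.9° = 127.3; c'Δl = 29.91; W sinα = 114.2
Slice 6: Δl = 2.2/cos57.1° = 4.050 m; N'_6 = 82·cos57.1° = 44.5; c'Δl = 42.93; W sinα = 68.8
Σc'Δl = 175.4 kN/m; ΣN' = 967.9 kN/m; ΣW sinα = 419.4 kN/m
Resisting = 175.4 + 967.9·tan21.0° = 175.4 + 371.5 = 547.0 kN/m
FS = 547.0 / 419.4 = 1.304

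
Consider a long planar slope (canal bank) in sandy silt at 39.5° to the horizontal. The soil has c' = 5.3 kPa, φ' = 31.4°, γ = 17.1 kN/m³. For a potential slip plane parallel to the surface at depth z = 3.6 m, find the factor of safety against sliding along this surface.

FS = 0.92

For an infinite slope with a slip plane parallel to the surface (no pore pressure): FS = [c' + γz cos²β tanφ'] / [γz sinβ cosβ].
γz = 17.1·3.6 = 61.56 kN/m²
Numerator = 5.3 + 61.56·cos²39.5°·tan31.4° = 5.3 + 61.56·0.5954·0.6104 = 27.673 kPa
Denominator = 61.56·sin39.5°·cos39.5° = 61.56·0.6361·0.7716 = 30.214 kPa
FS = 27.673 / 30.214 = 0.916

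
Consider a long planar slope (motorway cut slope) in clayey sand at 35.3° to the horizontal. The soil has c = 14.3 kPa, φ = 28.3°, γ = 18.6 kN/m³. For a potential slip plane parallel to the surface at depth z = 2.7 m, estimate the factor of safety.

For an infinite slope with a slip plane parallel to the surface (no pore pressure): FS = [c + γz cos²β tanφ] / [γz sinβ cosβ].
γz = 18.6·2.7 = 50.22 kN/m²
Numerator = 14.3 + 50.22·cos²35.3°·tan28.3° = 14.3 + 50.22·0.6661·0.5384 = 32.311 kPa
Denominator = 50.22·sin35.3°·cos35.3° = 50.22·0.5779·0.8161 = 23.684 kPa
FS = 32.311 / 23.684 = 1.364

FS = 1.36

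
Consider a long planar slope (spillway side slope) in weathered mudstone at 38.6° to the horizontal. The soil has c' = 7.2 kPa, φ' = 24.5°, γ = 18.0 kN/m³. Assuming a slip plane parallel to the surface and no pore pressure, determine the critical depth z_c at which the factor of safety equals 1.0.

Setting FS = 1.00 in FS = [c' + γz cos²β tanφ'] / [γz sinβ cosβ] and solving for z:
z = c' / [γ cosβ (FS·sinβ − cosβ·tanφ')]
  = 7.2 / [18.0·cos38.6°·(1.00·sin38.6° − cos38.6°·tan24.5°)]
  = 7.2 / [18.0·0.7815·(1.00·0.6239 − 0.7815·0.4557)]
  = 7.2 / 3.7661 = 1.912 m

z_c = 1.91 m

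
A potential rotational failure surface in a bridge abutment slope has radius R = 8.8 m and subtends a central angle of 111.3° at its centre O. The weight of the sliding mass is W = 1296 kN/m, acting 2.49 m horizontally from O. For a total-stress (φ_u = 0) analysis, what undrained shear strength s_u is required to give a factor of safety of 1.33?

FS = s_u·L_a·R / (W·d), so s_u = FS·W·d / (L_a·R).
Arc length L_a = R·θ = 8.8·(111.3°·π/180) = 8.8·1.9426 = 17.09 m
s_u = 1.33·1296·2.49 / (17.09·8.8) = 4292.0 / 150.43 = 28.53 kPa

s_u = 28.5 kPa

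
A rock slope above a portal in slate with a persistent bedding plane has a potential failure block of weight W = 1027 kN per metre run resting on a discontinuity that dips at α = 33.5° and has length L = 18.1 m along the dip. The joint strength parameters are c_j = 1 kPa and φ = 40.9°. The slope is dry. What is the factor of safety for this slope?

Resolving the block weight along and normal to the plane and applying the Mohr–Coulomb strength on the joint:
N' = W cosα = 1027·cos33.5° = 856.4 kN/m
Driving force T = W sinα = 1027·sin33.5° = 566.8 kN/m
Resisting force R = c_j·L + N'·tanφ = 1·18.1 + 856.4·tan40.9° = 18.1 + 741.8 = 759.9 kN/m
FS = R / T = 759.9 / 566.8 = 1.341

FS = 1.34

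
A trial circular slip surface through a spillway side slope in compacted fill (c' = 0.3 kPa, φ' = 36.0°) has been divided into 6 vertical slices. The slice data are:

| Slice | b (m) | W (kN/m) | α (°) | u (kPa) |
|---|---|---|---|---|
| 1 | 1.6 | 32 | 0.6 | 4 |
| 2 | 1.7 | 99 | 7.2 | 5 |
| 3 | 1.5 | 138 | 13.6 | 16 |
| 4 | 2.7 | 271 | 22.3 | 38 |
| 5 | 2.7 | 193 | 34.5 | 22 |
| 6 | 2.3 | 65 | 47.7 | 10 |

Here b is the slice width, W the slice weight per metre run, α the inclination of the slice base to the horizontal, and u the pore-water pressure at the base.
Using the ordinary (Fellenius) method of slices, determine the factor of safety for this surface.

FS = 1.11

Ordinary method of slices: FS = Σ[c'·Δl_i + (W_i cosα_i − u_i·Δl_i)·tanφ'] / Σ W_i sinα_i, with Δl_i = b_i / cosα_i.
Slice 1: Δl = 1.6/cos0.6° = 1.600 m; N'_1 = 32·cos0.6° − 4·1.600 = 25.6; c'Δl = 0.48; W sinα = 0.3
Slice 2: Δl = 1.7/cos7.2° = 1.714 m; N'_2 = 99·cos7.2° − 5·1.714 = 89.7; c'Δl = 0.51; W sinα = 12.4
Slice 3: Δl = 1.5/cos13.6° = 1.543 m; N'_3 = 138·cos13.6° − 16·1.543 = 109.4; c'Δl = 0.46; W sinα = 32.4
Slice 4: Δl = 2.7/cos22.3° = 2.918 m; N'_4 = 271·cos22.3° − 38·2.918 = 139.8; c'Δl = 0.88; W sinα = 102.8
Slice 5: Δl = 2.7/cos34.5° = 3.276 m; N'_5 = 193·cos34.5° − 22·3.276 = 87.0; c'Δl = 0.98; W sinα = 109.3
Slice 6: Δl = 2.3/cos47.7° = 3.417 m; N'_6 = 65·cos47.7° − 10·3.417 = 9.6; c'Δl = 1.03; W sinα = 48.1
Σc'Δl = 4.3 kN/m; ΣN' = 461.1 kN/m; ΣW sinα = 305.4 kN/m
Resisting = 4.3 + 461.1·tan36.0° = 4.3 + 335.0 = 339.3 kN/m
FS = 339.3 / 305.4 = 1.111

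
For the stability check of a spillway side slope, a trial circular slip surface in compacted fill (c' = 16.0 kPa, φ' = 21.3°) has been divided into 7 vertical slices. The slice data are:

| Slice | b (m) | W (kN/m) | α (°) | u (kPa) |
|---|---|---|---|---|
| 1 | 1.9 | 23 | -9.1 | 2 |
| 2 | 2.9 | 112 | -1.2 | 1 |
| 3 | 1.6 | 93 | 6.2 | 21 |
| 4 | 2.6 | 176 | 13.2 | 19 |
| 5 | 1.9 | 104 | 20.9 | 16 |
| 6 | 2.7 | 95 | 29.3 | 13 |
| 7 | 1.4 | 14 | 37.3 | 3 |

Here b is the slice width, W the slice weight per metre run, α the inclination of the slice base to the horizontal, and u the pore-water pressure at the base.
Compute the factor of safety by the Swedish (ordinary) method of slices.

FS = 3.08

Ordinary method of slices: FS = Σ[c'·Δl_i + (W_i cosα_i − u_i·Δl_i)·tanφ'] / Σ W_i sinα_i, with Δl_i = b_i / cosα_i.
Slice 1: Δl = 1.9/cos(-9.1°) = 1.924 m; N'_1 = 23·cos(-9.1°) − 2·1.924 = 18.9; c'Δl = 30.79; W sinα = -3.6
Slice 2: Δl = 2.9/cos(-1.2°) = 2.901 m; N'_2 = 112·cos(-1.2°) − 1·2.901 = 109.1; c'Δl = 46.41; W sinα = -2.3
Slice 3: Δl = 1.6/cos6.2° = 1.609 m; N'_3 = 93·cos6.2° − 21·1.609 = 58.7; c'Δl = 25.75; W sinα = 10.0
Slice 4: Δl = 2.6/cos13.2° = 2.671 m; N'_4 = 176·cos13.2° − 19·2.671 = 120.6; c'Δl = 42.73; W sinα = 40.2
Slice 5: Δl = 1.9/cos20.9° = 2.034 m; N'_5 = 104·cos20.9° − 16·2.034 = 64.6; c'Δl = 32.54; W sinα = 37.1
Slice 6: Δl = 2.7/cos29.3° = 3.096 m; N'_6 = 95·cos29.3° − 13·3.096 = 42.6; c'Δl = 49.54; W sinα = 46.5
Slice 7: Δl = 1.4/cos37.3° = 1.760 m; N'_7 = 14·cos37.3° − 3·1.760 = 5.9; c'Δl = 28.16; W sinα = 8.5
Σc'Δl = 255.9 kN/m; ΣN' = 420.3 kN/m; ΣW sinα = 136.3 kN/m
Resisting = 255.9 + 420.3·tan21.3° = 255.9 + 163.9 = 419.8 kN/m
FS = 419.8 / 136.3 = 3.079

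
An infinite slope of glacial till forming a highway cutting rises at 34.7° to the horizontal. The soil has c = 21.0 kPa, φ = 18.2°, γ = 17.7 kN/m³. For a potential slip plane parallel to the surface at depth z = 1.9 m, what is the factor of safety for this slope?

For an infinite slope with a slip plane parallel to the surface (no pore pressure): FS = [c + γz cos²β tanφ] / [γz sinβ cosβ].
γz = 17.7·1.9 = 33.63 kN/m²
Numerator = 21.0 + 33.63·cos²34.7°·tan18.2° = 21.0 + 33.63·0.6759·0.3288 = 28.474 kPa
Denominator = 33.63·sin34.7°·cos34.7° = 33.63·0.5693·0.8221 = 15.740 kPa
FS = 28.474 / 15.740 = 1.809

FS = 1.81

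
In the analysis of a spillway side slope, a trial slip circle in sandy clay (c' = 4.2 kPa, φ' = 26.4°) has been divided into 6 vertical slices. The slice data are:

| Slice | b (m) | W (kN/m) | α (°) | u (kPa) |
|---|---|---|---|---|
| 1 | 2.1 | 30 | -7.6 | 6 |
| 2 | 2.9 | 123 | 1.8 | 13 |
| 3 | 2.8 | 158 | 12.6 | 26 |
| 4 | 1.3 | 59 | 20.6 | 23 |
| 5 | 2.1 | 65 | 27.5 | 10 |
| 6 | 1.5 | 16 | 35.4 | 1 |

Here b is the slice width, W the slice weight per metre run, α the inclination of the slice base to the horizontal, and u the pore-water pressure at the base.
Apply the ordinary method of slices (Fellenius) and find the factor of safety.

FS = 1.92

Ordinary method of slices: FS = Σ[c'·Δl_i + (W_i cosα_i − u_i·Δl_i)·tanφ'] / Σ W_i sinα_i, with Δl_i = b_i / cosα_i.
Slice 1: Δl = 2.1/cos(-7.6°) = 2.119 m; N'_1 = 30·cos(-7.6°) − 6·2.119 = 17.0; c'Δl = 8.90; W sinα = -4.0
Slice 2: Δl = 2.9/cos1.8° = 2.901 m; N'_2 = 123·cos1.8° − 13·2.901 = 85.2; c'Δl = 12.19; W sinα = 3.9
Slice 3: Δl = 2.8/cos12.6° = 2.869 m; N'_3 = 158·cos12.6° − 26·2.869 = 79.6; c'Δl = 12.05; W sinα = 34.5
Slice 4: Δl = 1.3/cos20.6° = 1.389 m; N'_4 = 59·cos20.6° − 23·1.389 = 23.3; c'Δl = 5.83; W sinα = 20.8
Slice 5: Δl = 2.1/cos27.5° = 2.368 m; N'_5 = 65·cos27.5° − 10·2.368 = 34.0; c'Δl = 9.94; W sinα = 30.0
Slice 6: Δl = 1.5/cos35.4° = 1.840 m; N'_6 = 16·cos35.4° − 1·1.840 = 11.2; c'Δl = 7.73; W sinα = 9.3
Σc'Δl = 56.6 kN/m; ΣN' = 250.3 kN/m; ΣW sinα = 94.4 kN/m
Resisting = 56.6 + 250.3·tan26.4° = 56.6 + 124.3 = 180.9 kN/m
FS = 180.9 / 94.4 = 1.916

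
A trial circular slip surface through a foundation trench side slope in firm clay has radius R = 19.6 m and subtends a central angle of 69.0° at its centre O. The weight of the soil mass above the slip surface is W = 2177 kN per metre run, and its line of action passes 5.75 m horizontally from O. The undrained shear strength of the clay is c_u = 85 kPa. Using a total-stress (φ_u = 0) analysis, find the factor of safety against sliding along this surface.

FS = 3.14

Taking moments about the centre O, the resisting moment is provided by the undrained shear strength acting along the arc:
Arc length L_a = R·θ = 19.6·(69.0°·π/180) = 19.6·1.2043 = 23.60 m
M_R = c_u·L_a·R = 85·23.60·19.6 = 39324.0 kN·m/m
M_D = W·d = 2177·5.75 = 12517.8 kN·m/m
FS = M_R / M_D = 39324.0 / 12517.8 = 3.141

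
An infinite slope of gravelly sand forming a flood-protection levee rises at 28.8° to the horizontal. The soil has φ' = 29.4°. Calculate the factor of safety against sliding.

For a dry cohesionless infinite slope the factor of safety is FS = tanφ' / tanβ.
FS = tan29.4° / tan28.8° = 0.5635 / 0.5498 = 1.025

FS = 1.02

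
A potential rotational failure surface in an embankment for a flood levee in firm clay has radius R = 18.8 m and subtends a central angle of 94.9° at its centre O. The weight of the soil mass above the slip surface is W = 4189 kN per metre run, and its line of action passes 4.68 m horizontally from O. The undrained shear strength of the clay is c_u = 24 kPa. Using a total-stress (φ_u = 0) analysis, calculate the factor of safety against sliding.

Taking moments about the centre O, the resisting moment is provided by the undrained shear strength acting along the arc:
Arc length L_a = R·θ = 18.8·(94.9°·π/180) = 18.8·1.6563 = 31.14 m
M_R = c_u·L_a·R = 24·31.14·18.8 = 14049.8 kN·m/m
M_D = W·d = 4189·4.68 = 19604.5 kN·m/m
FS = M_R / M_D = 14049.8 / 19604.5 = 0.717

FS = 0.72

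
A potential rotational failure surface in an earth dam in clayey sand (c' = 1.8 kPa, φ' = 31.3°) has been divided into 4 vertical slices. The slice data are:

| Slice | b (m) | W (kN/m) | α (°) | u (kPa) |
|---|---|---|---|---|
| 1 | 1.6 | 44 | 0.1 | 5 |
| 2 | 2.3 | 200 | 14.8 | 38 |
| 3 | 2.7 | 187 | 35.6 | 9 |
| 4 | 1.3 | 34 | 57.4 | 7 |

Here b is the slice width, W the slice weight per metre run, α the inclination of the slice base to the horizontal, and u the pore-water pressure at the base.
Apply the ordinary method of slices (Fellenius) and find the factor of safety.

Ordinary method of slices: FS = Σ[c'·Δl_i + (W_i cosα_i − u_i·Δl_i)·tanφ'] / Σ W_i sinα_i, with Δl_i = b_i / cosα_i.
Slice 1: Δl = 1.6/cos0.1° = 1.600 m; N'_1 = 44·cos0.1° − 5·1.600 = 36.0; c'Δl = 2.88; W sinα = 0.1
Slice 2: Δl = 2.3/cos14.8° = 2.379 m; N'_2 = 200·cos14.8° − 38·2.379 = 103.0; c'Δl = 4.28; W sinα = 51.1
Slice 3: Δl = 2.7/cos35.6° = 3.321 m; N'_3 = 187·cos35.6° − 9·3.321 = 122.2; c'Δl = 5.98; W sinα = 108.9
Slice 4: Δl = 1.3/cos57.4° = 2.413 m; N'_4 = 34·cos57.4° − 7·2.413 = 1.4; c'Δl = 4.34; W sinα = 28.6
Σc'Δl = 17.5 kN/m; ΣN' = 262.6 kN/m; ΣW sinα = 188.7 kN/m
Resisting = 17.5 + 262.6·tan31.3° = 17.5 + 159.6 = 177.1 kN/m
FS = 177.1 / 188.7 = 0.939

FS = 0.94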